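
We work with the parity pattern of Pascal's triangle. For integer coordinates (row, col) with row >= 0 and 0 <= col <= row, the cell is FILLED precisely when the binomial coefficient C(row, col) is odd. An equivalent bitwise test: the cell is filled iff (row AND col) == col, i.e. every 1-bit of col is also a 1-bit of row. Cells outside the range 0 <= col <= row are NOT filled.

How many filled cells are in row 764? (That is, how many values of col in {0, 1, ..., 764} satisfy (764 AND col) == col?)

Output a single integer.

764 in binary = 1011111100
popcount(764) = number of 1-bits in 1011111100 = 7
A col c satisfies (764 AND c) == c iff every set bit of c is also set in 764; each of the 7 set bits of 764 can independently be on or off in c.
count = 2^7 = 128

Answer: 128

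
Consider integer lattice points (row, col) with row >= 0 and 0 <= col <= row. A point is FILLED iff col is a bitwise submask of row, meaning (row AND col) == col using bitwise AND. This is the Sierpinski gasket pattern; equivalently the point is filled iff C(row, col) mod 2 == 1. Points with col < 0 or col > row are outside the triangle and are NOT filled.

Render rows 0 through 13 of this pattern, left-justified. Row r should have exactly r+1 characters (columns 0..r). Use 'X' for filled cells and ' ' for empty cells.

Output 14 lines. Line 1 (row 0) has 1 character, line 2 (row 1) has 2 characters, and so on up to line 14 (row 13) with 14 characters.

Answer: X
XX
X X
XXXX
X   X
XX  XX
X X X X
XXXXXXXX
X       X
XX      XX
X X     X X
XXXX    XXXX
X   X   X   X
XX  XX  XX  XX

Derivation:
r0=0: X
r1=1: XX
r2=10: X X
r3=11: XXXX
r4=100: X   X
r5=101: XX  XX
r6=110: X X X X
r7=111: XXXXXXXX
r8=1000: X       X
r9=1001: XX      XX
r10=1010: X X     X X
r11=1011: XXXX    XXXX
r12=1100: X   X   X   X
r13=1101: XX  XX  XX  XX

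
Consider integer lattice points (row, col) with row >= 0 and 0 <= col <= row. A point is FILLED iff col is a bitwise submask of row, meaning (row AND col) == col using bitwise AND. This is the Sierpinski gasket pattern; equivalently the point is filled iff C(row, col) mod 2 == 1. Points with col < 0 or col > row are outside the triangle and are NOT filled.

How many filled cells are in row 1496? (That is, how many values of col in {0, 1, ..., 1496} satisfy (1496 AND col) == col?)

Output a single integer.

Answer: 64

Derivation:
1496 in binary = 10111011000
popcount(1496) = number of 1-bits in 10111011000 = 6
A col c satisfies (1496 AND c) == c iff every set bit of c is also set in 1496; each of the 6 set bits of 1496 can independently be on or off in c.
count = 2^6 = 64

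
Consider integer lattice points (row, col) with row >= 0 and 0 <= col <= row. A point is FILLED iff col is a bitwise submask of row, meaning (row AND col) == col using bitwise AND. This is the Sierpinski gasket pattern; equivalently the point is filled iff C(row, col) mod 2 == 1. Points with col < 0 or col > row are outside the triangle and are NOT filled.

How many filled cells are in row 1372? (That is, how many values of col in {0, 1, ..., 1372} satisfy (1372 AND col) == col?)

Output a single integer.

Answer: 64

Derivation:
1372 in binary = 10101011100
popcount(1372) = number of 1-bits in 10101011100 = 6
A col c satisfies (1372 AND c) == c iff every set bit of c is also set in 1372; each of the 6 set bits of 1372 can independently be on or off in c.
count = 2^6 = 64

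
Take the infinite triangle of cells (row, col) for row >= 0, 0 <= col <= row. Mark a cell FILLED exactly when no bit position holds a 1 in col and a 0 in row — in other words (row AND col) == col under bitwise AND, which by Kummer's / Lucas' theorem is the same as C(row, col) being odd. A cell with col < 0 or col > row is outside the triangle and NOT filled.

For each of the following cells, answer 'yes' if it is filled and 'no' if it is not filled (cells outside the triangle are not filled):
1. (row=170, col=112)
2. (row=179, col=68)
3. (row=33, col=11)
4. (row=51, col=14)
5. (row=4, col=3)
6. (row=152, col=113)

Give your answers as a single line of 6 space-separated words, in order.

(170,112): row=0b10101010, col=0b1110000, row AND col = 0b100000 = 32; 32 != 112 -> empty
(179,68): row=0b10110011, col=0b1000100, row AND col = 0b0 = 0; 0 != 68 -> empty
(33,11): row=0b100001, col=0b1011, row AND col = 0b1 = 1; 1 != 11 -> empty
(51,14): row=0b110011, col=0b1110, row AND col = 0b10 = 2; 2 != 14 -> empty
(4,3): row=0b100, col=0b11, row AND col = 0b0 = 0; 0 != 3 -> empty
(152,113): row=0b10011000, col=0b1110001, row AND col = 0b10000 = 16; 16 != 113 -> empty

Answer: no no no no no no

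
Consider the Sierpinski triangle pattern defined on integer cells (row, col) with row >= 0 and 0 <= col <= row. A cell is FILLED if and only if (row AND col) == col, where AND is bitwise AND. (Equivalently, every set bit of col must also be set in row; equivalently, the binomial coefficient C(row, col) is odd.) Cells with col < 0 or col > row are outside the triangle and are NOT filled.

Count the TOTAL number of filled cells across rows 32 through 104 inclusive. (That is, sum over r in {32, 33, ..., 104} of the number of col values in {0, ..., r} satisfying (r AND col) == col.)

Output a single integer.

r32=100000 pc1: +2 =2
r33=100001 pc2: +4 =6
r34=100010 pc2: +4 =10
r35=100011 pc3: +8 =18
r36=100100 pc2: +4 =22
r37=100101 pc3: +8 =30
r38=100110 pc3: +8 =38
r39=100111 pc4: +16 =54
r40=101000 pc2: +4 =58
r41=101001 pc3: +8 =66
r42=101010 pc3: +8 =74
r43=101011 pc4: +16 =90
r44=101100 pc3: +8 =98
r45=101101 pc4: +16 =114
r46=101110 pc4: +16 =130
r47=101111 pc5: +32 =162
r48=110000 pc2: +4 =166
r49=110001 pc3: +8 =174
r50=110010 pc3: +8 =182
r51=110011 pc4: +16 =198
r52=110100 pc3: +8 =206
r53=110101 pc4: +16 =222
r54=110110 pc4: +16 =238
r55=110111 pc5: +32 =270
r56=111000 pc3: +8 =278
r57=111001 pc4: +16 =294
r58=111010 pc4: +16 =310
r59=111011 pc5: +32 =342
r60=111100 pc4: +16 =358
r61=111101 pc5: +32 =390
r62=111110 pc5: +32 =422
r63=111111 pc6: +64 =486
r64=1000000 pc1: +2 =488
r65=1000001 pc2: +4 =492
r66=1000010 pc2: +4 =496
r67=1000011 pc3: +8 =504
r68=1000100 pc2: +4 =508
r69=1000101 pc3: +8 =516
r70=1000110 pc3: +8 =524
r71=1000111 pc4: +16 =540
r72=1001000 pc2: +4 =544
r73=1001001 pc3: +8 =552
r74=1001010 pc3: +8 =560
r75=1001011 pc4: +16 =576
r76=1001100 pc3: +8 =584
r77=1001101 pc4: +16 =600
r78=1001110 pc4: +16 =616
r79=1001111 pc5: +32 =648
r80=1010000 pc2: +4 =652
r81=1010001 pc3: +8 =660
r82=1010010 pc3: +8 =668
r83=1010011 pc4: +16 =684
r84=1010100 pc3: +8 =692
r85=1010101 pc4: +16 =708
r86=1010110 pc4: +16 =724
r87=1010111 pc5: +32 =756
r88=1011000 pc3: +8 =764
r89=1011001 pc4: +16 =780
r90=1011010 pc4: +16 =796
r91=1011011 pc5: +32 =828
r92=1011100 pc4: +16 =844
r93=1011101 pc5: +32 =876
r94=1011110 pc5: +32 =908
r95=1011111 pc6: +64 =972
r96=1100000 pc2: +4 =976
r97=1100001 pc3: +8 =984
r98=1100010 pc3: +8 =992
r99=1100011 pc4: +16 =1008
r100=1100100 pc3: +8 =1016
r101=1100101 pc4: +16 =1032
r102=1100110 pc4: +16 =1048
r103=1100111 pc5: +32 =1080
r104=1101000 pc3: +8 =1088

Answer: 1088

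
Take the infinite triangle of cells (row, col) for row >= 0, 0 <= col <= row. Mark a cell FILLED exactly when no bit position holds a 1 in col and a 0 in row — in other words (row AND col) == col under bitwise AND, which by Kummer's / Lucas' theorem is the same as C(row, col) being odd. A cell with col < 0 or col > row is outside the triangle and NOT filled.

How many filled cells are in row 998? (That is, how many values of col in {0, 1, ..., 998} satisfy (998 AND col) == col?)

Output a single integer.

Answer: 128

Derivation:
998 in binary = 1111100110
popcount(998) = number of 1-bits in 1111100110 = 7
A col c satisfies (998 AND c) == c iff every set bit of c is also set in 998; each of the 7 set bits of 998 can independently be on or off in c.
count = 2^7 = 128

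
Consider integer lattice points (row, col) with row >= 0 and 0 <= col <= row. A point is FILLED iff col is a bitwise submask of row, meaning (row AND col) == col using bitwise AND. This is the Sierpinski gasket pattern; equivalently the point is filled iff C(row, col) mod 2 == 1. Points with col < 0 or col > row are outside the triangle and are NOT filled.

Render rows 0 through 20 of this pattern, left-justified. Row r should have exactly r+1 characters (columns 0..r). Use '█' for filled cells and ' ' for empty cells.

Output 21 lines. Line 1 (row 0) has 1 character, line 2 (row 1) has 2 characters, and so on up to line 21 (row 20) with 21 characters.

Answer: █
██
█ █
████
█   █
██  ██
█ █ █ █
████████
█       █
██      ██
█ █     █ █
████    ████
█   █   █   █
██  ██  ██  ██
█ █ █ █ █ █ █ █
████████████████
█               █
██              ██
█ █             █ █
████            ████
█   █           █   █

Derivation:
r0=0: █
r1=1: ██
r2=10: █ █
r3=11: ████
r4=100: █   █
r5=101: ██  ██
r6=110: █ █ █ █
r7=111: ████████
r8=1000: █       █
r9=1001: ██      ██
r10=1010: █ █     █ █
r11=1011: ████    ████
r12=1100: █   █   █   █
r13=1101: ██  ██  ██  ██
r14=1110: █ █ █ █ █ █ █ █
r15=1111: ████████████████
r16=10000: █               █
r17=10001: ██              ██
r18=10010: █ █             █ █
r19=10011: ████            ████
r20=10100: █   █           █   █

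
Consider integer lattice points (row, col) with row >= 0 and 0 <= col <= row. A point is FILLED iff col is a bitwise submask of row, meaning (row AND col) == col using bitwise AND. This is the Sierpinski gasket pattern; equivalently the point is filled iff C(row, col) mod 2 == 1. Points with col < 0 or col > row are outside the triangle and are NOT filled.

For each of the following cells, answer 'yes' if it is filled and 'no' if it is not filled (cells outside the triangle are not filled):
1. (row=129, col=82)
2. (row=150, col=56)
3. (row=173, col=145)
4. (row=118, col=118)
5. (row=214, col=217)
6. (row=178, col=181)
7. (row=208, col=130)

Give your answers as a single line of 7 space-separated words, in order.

Answer: no no no yes no no no

Derivation:
(129,82): row=0b10000001, col=0b1010010, row AND col = 0b0 = 0; 0 != 82 -> empty
(150,56): row=0b10010110, col=0b111000, row AND col = 0b10000 = 16; 16 != 56 -> empty
(173,145): row=0b10101101, col=0b10010001, row AND col = 0b10000001 = 129; 129 != 145 -> empty
(118,118): row=0b1110110, col=0b1110110, row AND col = 0b1110110 = 118; 118 == 118 -> filled
(214,217): col outside [0, 214] -> not filled
(178,181): col outside [0, 178] -> not filled
(208,130): row=0b11010000, col=0b10000010, row AND col = 0b10000000 = 128; 128 != 130 -> empty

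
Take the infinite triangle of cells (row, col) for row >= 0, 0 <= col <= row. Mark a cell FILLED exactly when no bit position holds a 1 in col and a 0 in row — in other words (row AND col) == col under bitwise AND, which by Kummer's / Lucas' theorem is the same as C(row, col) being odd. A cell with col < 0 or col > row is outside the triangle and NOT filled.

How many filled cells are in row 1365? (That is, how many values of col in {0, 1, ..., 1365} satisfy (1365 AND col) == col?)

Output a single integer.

1365 in binary = 10101010101
popcount(1365) = number of 1-bits in 10101010101 = 6
A col c satisfies (1365 AND c) == c iff every set bit of c is also set in 1365; each of the 6 set bits of 1365 can independently be on or off in c.
count = 2^6 = 64

Answer: 64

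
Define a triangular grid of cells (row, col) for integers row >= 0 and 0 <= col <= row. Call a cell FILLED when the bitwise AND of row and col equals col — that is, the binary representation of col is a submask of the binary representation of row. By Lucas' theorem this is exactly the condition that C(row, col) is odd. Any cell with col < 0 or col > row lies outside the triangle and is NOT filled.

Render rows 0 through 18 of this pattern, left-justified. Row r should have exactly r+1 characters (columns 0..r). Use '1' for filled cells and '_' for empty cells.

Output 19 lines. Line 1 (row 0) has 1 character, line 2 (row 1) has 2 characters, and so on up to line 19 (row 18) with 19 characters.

Answer: 1
11
1_1
1111
1___1
11__11
1_1_1_1
11111111
1_______1
11______11
1_1_____1_1
1111____1111
1___1___1___1
11__11__11__11
1_1_1_1_1_1_1_1
1111111111111111
1_______________1
11______________11
1_1_____________1_1

Derivation:
r0=0: 1
r1=1: 11
r2=10: 1_1
r3=11: 1111
r4=100: 1___1
r5=101: 11__11
r6=110: 1_1_1_1
r7=111: 11111111
r8=1000: 1_______1
r9=1001: 11______11
r10=1010: 1_1_____1_1
r11=1011: 1111____1111
r12=1100: 1___1___1___1
r13=1101: 11__11__11__11
r14=1110: 1_1_1_1_1_1_1_1
r15=1111: 1111111111111111
r16=10000: 1_______________1
r17=10001: 11______________11
r18=10010: 1_1_____________1_1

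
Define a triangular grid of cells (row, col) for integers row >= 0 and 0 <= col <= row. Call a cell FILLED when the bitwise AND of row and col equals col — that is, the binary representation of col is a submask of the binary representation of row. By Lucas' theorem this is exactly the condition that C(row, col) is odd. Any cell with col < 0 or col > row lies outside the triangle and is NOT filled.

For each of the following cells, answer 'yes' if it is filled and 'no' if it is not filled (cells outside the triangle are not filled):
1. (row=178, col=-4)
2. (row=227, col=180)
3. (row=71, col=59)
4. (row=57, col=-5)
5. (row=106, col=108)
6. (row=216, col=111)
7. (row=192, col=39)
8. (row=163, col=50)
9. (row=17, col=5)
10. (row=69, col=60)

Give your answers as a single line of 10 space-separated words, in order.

Answer: no no no no no no no no no no

Derivation:
(178,-4): col outside [0, 178] -> not filled
(227,180): row=0b11100011, col=0b10110100, row AND col = 0b10100000 = 160; 160 != 180 -> empty
(71,59): row=0b1000111, col=0b111011, row AND col = 0b11 = 3; 3 != 59 -> empty
(57,-5): col outside [0, 57] -> not filled
(106,108): col outside [0, 106] -> not filled
(216,111): row=0b11011000, col=0b1101111, row AND col = 0b1001000 = 72; 72 != 111 -> empty
(192,39): row=0b11000000, col=0b100111, row AND col = 0b0 = 0; 0 != 39 -> empty
(163,50): row=0b10100011, col=0b110010, row AND col = 0b100010 = 34; 34 != 50 -> empty
(17,5): row=0b10001, col=0b101, row AND col = 0b1 = 1; 1 != 5 -> empty
(69,60): row=0b1000101, col=0b111100, row AND col = 0b100 = 4; 4 != 60 -> empty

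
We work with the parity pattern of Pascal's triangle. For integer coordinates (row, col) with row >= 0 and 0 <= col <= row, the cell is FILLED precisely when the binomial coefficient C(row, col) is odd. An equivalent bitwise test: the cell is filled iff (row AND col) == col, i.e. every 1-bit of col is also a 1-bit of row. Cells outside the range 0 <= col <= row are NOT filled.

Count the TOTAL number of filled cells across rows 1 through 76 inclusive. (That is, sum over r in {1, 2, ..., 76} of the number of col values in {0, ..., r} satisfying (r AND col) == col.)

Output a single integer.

r1=1 pc1: +2 =2
r2=10 pc1: +2 =4
r3=11 pc2: +4 =8
r4=100 pc1: +2 =10
r5=101 pc2: +4 =14
r6=110 pc2: +4 =18
r7=111 pc3: +8 =26
r8=1000 pc1: +2 =28
r9=1001 pc2: +4 =32
r10=1010 pc2: +4 =36
r11=1011 pc3: +8 =44
r12=1100 pc2: +4 =48
r13=1101 pc3: +8 =56
r14=1110 pc3: +8 =64
r15=1111 pc4: +16 =80
r16=10000 pc1: +2 =82
r17=10001 pc2: +4 =86
r18=10010 pc2: +4 =90
r19=10011 pc3: +8 =98
r20=10100 pc2: +4 =102
r21=10101 pc3: +8 =110
r22=10110 pc3: +8 =118
r23=10111 pc4: +16 =134
r24=11000 pc2: +4 =138
r25=11001 pc3: +8 =146
r26=11010 pc3: +8 =154
r27=11011 pc4: +16 =170
r28=11100 pc3: +8 =178
r29=11101 pc4: +16 =194
r30=11110 pc4: +16 =210
r31=11111 pc5: +32 =242
r32=100000 pc1: +2 =244
r33=100001 pc2: +4 =248
r34=100010 pc2: +4 =252
r35=100011 pc3: +8 =260
r36=100100 pc2: +4 =264
r37=100101 pc3: +8 =272
r38=100110 pc3: +8 =280
r39=100111 pc4: +16 =296
r40=101000 pc2: +4 =300
r41=101001 pc3: +8 =308
r42=101010 pc3: +8 =316
r43=101011 pc4: +16 =332
r44=101100 pc3: +8 =340
r45=101101 pc4: +16 =356
r46=101110 pc4: +16 =372
r47=101111 pc5: +32 =404
r48=110000 pc2: +4 =408
r49=110001 pc3: +8 =416
r50=110010 pc3: +8 =424
r51=110011 pc4: +16 =440
r52=110100 pc3: +8 =448
r53=110101 pc4: +16 =464
r54=110110 pc4: +16 =480
r55=110111 pc5: +32 =512
r56=111000 pc3: +8 =520
r57=111001 pc4: +16 =536
r58=111010 pc4: +16 =552
r59=111011 pc5: +32 =584
r60=111100 pc4: +16 =600
r61=111101 pc5: +32 =632
r62=111110 pc5: +32 =664
r63=111111 pc6: +64 =728
r64=1000000 pc1: +2 =730
r65=1000001 pc2: +4 =734
r66=1000010 pc2: +4 =738
r67=1000011 pc3: +8 =746
r68=1000100 pc2: +4 =750
r69=1000101 pc3: +8 =758
r70=1000110 pc3: +8 =766
r71=1000111 pc4: +16 =782
r72=1001000 pc2: +4 =786
r73=1001001 pc3: +8 =794
r74=1001010 pc3: +8 =802
r75=1001011 pc4: +16 =818
r76=1001100 pc3: +8 =826

Answer: 826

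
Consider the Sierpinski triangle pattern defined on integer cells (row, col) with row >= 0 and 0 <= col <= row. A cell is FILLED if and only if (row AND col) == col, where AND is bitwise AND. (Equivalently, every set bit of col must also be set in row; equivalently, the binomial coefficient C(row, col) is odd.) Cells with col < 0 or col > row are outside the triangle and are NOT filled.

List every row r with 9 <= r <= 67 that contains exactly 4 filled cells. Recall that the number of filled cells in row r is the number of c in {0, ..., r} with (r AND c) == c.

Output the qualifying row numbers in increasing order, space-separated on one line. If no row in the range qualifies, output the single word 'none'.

Row r has 2^popcount(r) filled cells, so we need popcount(r) = log2(4) = 2.
Scan r = 9..67 and keep those with exactly 2 one-bits:
r=9=1001 popcount=2 -> KEEP
r=10=1010 popcount=2 -> KEEP
r=11=1011 popcount=3 -> skip
r=12=1100 popcount=2 -> KEEP
r=13=1101 popcount=3 -> skip
r=14=1110 popcount=3 -> skip
r=15=1111 popcount=4 -> skip
r=16=10000 popcount=1 -> skip
r=17=10001 popcount=2 -> KEEP
r=18=10010 popcount=2 -> KEEP
r=19=10011 popcount=3 -> skip
r=20=10100 popcount=2 -> KEEP
r=21=10101 popcount=3 -> skip
r=22=10110 popcount=3 -> skip
r=23=10111 popcount=4 -> skip
r=24=11000 popcount=2 -> KEEP
r=25=11001 popcount=3 -> skip
r=26=11010 popcount=3 -> skip
r=27=11011 popcount=4 -> skip
r=28=11100 popcount=3 -> skip
r=29=11101 popcount=4 -> skip
r=30=11110 popcount=4 -> skip
r=31=11111 popcount=5 -> skip
r=32=100000 popcount=1 -> skip
r=33=100001 popcount=2 -> KEEP
r=34=100010 popcount=2 -> KEEP
r=35=100011 popcount=3 -> skip
r=36=100100 popcount=2 -> KEEP
r=37=100101 popcount=3 -> skip
r=38=100110 popcount=3 -> skip
r=39=100111 popcount=4 -> skip
r=40=101000 popcount=2 -> KEEP
r=41=101001 popcount=3 -> skip
r=42=101010 popcount=3 -> skip
r=43=101011 popcount=4 -> skip
r=44=101100 popcount=3 -> skip
r=45=101101 popcount=4 -> skip
r=46=101110 popcount=4 -> skip
r=47=101111 popcount=5 -> skip
r=48=110000 popcount=2 -> KEEP
r=49=110001 popcount=3 -> skip
r=50=110010 popcount=3 -> skip
r=51=110011 popcount=4 -> skip
r=52=110100 popcount=3 -> skip
r=53=110101 popcount=4 -> skip
r=54=110110 popcount=4 -> skip
r=55=110111 popcount=5 -> skip
r=56=111000 popcount=3 -> skip
r=57=111001 popcount=4 -> skip
r=58=111010 popcount=4 -> skip
r=59=111011 popcount=5 -> skip
r=60=111100 popcount=4 -> skip
r=61=111101 popcount=5 -> skip
r=62=111110 popcount=5 -> skip
r=63=111111 popcount=6 -> skip
r=64=1000000 popcount=1 -> skip
r=65=1000001 popcount=2 -> KEEP
r=66=1000010 popcount=2 -> KEEP
r=67=1000011 popcount=3 -> skip
Kept rows: 9 10 12 17 18 20 24 33 34 36 40 48 65 66

Answer: 9 10 12 17 18 20 24 33 34 36 40 48 65 66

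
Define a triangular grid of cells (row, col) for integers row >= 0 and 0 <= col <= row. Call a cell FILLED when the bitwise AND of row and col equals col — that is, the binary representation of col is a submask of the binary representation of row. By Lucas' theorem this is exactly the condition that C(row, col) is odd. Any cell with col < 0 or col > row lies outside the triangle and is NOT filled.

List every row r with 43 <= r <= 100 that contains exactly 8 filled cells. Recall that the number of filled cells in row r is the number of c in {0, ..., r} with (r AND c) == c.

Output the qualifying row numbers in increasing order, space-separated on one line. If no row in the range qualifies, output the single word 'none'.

Row r has 2^popcount(r) filled cells, so we need popcount(r) = log2(8) = 3.
Scan r = 43..100 and keep those with exactly 3 one-bits:
r=43=101011 popcount=4 -> skip
r=44=101100 popcount=3 -> KEEP
r=45=101101 popcount=4 -> skip
r=46=101110 popcount=4 -> skip
r=47=101111 popcount=5 -> skip
r=48=110000 popcount=2 -> skip
r=49=110001 popcount=3 -> KEEP
r=50=110010 popcount=3 -> KEEP
r=51=110011 popcount=4 -> skip
r=52=110100 popcount=3 -> KEEP
r=53=110101 popcount=4 -> skip
r=54=110110 popcount=4 -> skip
r=55=110111 popcount=5 -> skip
r=56=111000 popcount=3 -> KEEP
r=57=111001 popcount=4 -> skip
r=58=111010 popcount=4 -> skip
r=59=111011 popcount=5 -> skip
r=60=111100 popcount=4 -> skip
r=61=111101 popcount=5 -> skip
r=62=111110 popcount=5 -> skip
r=63=111111 popcount=6 -> skip
r=64=1000000 popcount=1 -> skip
r=65=1000001 popcount=2 -> skip
r=66=1000010 popcount=2 -> skip
r=67=1000011 popcount=3 -> KEEP
r=68=1000100 popcount=2 -> skip
r=69=1000101 popcount=3 -> KEEP
r=70=1000110 popcount=3 -> KEEP
r=71=1000111 popcount=4 -> skip
r=72=1001000 popcount=2 -> skip
r=73=1001001 popcount=3 -> KEEP
r=74=1001010 popcount=3 -> KEEP
r=75=1001011 popcount=4 -> skip
r=76=1001100 popcount=3 -> KEEP
r=77=1001101 popcount=4 -> skip
r=78=1001110 popcount=4 -> skip
r=79=1001111 popcount=5 -> skip
r=80=1010000 popcount=2 -> skip
r=81=1010001 popcount=3 -> KEEP
r=82=1010010 popcount=3 -> KEEP
r=83=1010011 popcount=4 -> skip
r=84=1010100 popcount=3 -> KEEP
r=85=1010101 popcount=4 -> skip
r=86=1010110 popcount=4 -> skip
r=87=1010111 popcount=5 -> skip
r=88=1011000 popcount=3 -> KEEP
r=89=1011001 popcount=4 -> skip
r=90=1011010 popcount=4 -> skip
r=91=1011011 popcount=5 -> skip
r=92=1011100 popcount=4 -> skip
r=93=1011101 popcount=5 -> skip
r=94=1011110 popcount=5 -> skip
r=95=1011111 popcount=6 -> skip
r=96=1100000 popcount=2 -> skip
r=97=1100001 popcount=3 -> KEEP
r=98=1100010 popcount=3 -> KEEP
r=99=1100011 popcount=4 -> skip
r=100=1100100 popcount=3 -> KEEP
Kept rows: 44 49 50 52 56 67 69 70 73 74 76 81 82 84 88 97 98 100

Answer: 44 49 50 52 56 67 69 70 73 74 76 81 82 84 88 97 98 100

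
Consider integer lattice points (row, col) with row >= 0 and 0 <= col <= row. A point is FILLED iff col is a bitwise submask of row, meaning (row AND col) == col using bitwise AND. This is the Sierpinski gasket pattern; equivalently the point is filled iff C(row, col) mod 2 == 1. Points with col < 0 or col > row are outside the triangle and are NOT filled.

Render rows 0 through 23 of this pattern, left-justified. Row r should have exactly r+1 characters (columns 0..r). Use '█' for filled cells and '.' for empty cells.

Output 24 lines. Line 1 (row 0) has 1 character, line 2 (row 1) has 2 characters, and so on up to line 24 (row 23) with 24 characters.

r0=0: █
r1=1: ██
r2=10: █.█
r3=11: ████
r4=100: █...█
r5=101: ██..██
r6=110: █.█.█.█
r7=111: ████████
r8=1000: █.......█
r9=1001: ██......██
r10=1010: █.█.....█.█
r11=1011: ████....████
r12=1100: █...█...█...█
r13=1101: ██..██..██..██
r14=1110: █.█.█.█.█.█.█.█
r15=1111: ████████████████
r16=10000: █...............█
r17=10001: ██..............██
r18=10010: █.█.............█.█
r19=10011: ████............████
r20=10100: █...█...........█...█
r21=10101: ██..██..........██..██
r22=10110: █.█.█.█.........█.█.█.█
r23=10111: ████████........████████

Answer: █
██
█.█
████
█...█
██..██
█.█.█.█
████████
█.......█
██......██
█.█.....█.█
████....████
█...█...█...█
██..██..██..██
█.█.█.█.█.█.█.█
████████████████
█...............█
██..............██
█.█.............█.█
████............████
█...█...........█...█
██..██..........██..██
█.█.█.█.........█.█.█.█
████████........████████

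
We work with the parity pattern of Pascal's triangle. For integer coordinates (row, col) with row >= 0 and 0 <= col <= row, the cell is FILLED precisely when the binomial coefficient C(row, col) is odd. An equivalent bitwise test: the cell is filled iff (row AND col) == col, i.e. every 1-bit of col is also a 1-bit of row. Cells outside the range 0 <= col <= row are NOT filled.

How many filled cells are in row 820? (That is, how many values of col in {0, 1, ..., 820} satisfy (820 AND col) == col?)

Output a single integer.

820 in binary = 1100110100
popcount(820) = number of 1-bits in 1100110100 = 5
A col c satisfies (820 AND c) == c iff every set bit of c is also set in 820; each of the 5 set bits of 820 can independently be on or off in c.
count = 2^5 = 32

Answer: 32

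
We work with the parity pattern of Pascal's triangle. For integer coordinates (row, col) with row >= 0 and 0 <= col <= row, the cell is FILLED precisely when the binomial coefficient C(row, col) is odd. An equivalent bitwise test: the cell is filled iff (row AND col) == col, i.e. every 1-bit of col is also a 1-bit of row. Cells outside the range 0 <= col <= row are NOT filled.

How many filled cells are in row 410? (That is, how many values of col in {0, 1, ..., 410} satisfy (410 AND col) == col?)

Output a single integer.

410 in binary = 110011010
popcount(410) = number of 1-bits in 110011010 = 5
A col c satisfies (410 AND c) == c iff every set bit of c is also set in 410; each of the 5 set bits of 410 can independently be on or off in c.
count = 2^5 = 32

Answer: 32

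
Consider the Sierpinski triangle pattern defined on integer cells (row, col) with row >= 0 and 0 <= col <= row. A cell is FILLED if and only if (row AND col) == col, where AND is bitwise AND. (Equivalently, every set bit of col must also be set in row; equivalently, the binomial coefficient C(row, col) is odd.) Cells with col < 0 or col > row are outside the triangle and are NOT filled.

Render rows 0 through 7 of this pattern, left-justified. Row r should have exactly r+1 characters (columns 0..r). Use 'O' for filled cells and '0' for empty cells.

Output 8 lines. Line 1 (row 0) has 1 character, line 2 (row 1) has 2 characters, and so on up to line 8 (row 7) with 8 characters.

Answer: O
OO
O0O
OOOO
O000O
OO00OO
O0O0O0O
OOOOOOOO

Derivation:
r0=0: O
r1=1: OO
r2=10: O0O
r3=11: OOOO
r4=100: O000O
r5=101: OO00OO
r6=110: O0O0O0O
r7=111: OOOOOOOO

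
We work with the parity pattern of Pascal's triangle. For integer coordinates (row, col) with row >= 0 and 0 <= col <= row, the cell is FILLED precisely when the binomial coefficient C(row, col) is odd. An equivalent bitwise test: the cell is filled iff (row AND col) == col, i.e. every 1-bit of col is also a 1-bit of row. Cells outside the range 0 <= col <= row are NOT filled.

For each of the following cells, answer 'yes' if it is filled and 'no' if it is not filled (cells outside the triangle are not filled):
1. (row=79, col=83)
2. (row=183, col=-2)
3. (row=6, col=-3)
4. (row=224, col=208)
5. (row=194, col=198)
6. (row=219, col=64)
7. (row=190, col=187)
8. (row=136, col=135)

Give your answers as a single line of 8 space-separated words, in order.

(79,83): col outside [0, 79] -> not filled
(183,-2): col outside [0, 183] -> not filled
(6,-3): col outside [0, 6] -> not filled
(224,208): row=0b11100000, col=0b11010000, row AND col = 0b11000000 = 192; 192 != 208 -> empty
(194,198): col outside [0, 194] -> not filled
(219,64): row=0b11011011, col=0b1000000, row AND col = 0b1000000 = 64; 64 == 64 -> filled
(190,187): row=0b10111110, col=0b10111011, row AND col = 0b10111010 = 186; 186 != 187 -> empty
(136,135): row=0b10001000, col=0b10000111, row AND col = 0b10000000 = 128; 128 != 135 -> empty

Answer: no no no no no yes no no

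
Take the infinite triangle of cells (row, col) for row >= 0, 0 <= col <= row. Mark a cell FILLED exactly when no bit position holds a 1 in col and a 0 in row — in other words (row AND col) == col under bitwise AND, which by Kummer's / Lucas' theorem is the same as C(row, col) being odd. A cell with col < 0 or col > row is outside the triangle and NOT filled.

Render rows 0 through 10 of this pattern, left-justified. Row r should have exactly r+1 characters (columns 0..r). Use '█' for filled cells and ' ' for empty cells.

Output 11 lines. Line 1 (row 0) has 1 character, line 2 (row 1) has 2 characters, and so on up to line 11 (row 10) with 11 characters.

r0=0: █
r1=1: ██
r2=10: █ █
r3=11: ████
r4=100: █   █
r5=101: ██  ██
r6=110: █ █ █ █
r7=111: ████████
r8=1000: █       █
r9=1001: ██      ██
r10=1010: █ █     █ █

Answer: █
██
█ █
████
█   █
██  ██
█ █ █ █
████████
█       █
██      ██
█ █     █ █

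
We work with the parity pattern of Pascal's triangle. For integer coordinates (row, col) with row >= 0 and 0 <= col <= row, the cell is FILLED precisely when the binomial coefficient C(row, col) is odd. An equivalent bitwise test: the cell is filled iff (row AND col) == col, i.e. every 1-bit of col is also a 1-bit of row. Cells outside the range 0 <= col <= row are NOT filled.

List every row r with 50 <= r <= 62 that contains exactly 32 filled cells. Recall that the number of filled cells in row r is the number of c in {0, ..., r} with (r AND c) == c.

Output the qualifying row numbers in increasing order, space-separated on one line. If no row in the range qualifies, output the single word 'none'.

Answer: 55 59 61 62

Derivation:
Row r has 2^popcount(r) filled cells, so we need popcount(r) = log2(32) = 5.
Scan r = 50..62 and keep those with exactly 5 one-bits:
r=50=110010 popcount=3 -> skip
r=51=110011 popcount=4 -> skip
r=52=110100 popcount=3 -> skip
r=53=110101 popcount=4 -> skip
r=54=110110 popcount=4 -> skip
r=55=110111 popcount=5 -> KEEP
r=56=111000 popcount=3 -> skip
r=57=111001 popcount=4 -> skip
r=58=111010 popcount=4 -> skip
r=59=111011 popcount=5 -> KEEP
r=60=111100 popcount=4 -> skip
r=61=111101 popcount=5 -> KEEP
r=62=111110 popcount=5 -> KEEP
Kept rows: 55 59 61 62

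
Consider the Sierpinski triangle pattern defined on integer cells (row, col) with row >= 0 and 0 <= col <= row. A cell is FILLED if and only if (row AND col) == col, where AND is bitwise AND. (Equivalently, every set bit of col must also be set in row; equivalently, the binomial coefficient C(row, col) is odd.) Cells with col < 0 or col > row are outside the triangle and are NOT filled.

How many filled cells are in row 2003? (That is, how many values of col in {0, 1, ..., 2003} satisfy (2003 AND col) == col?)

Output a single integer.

Answer: 256

Derivation:
2003 in binary = 11111010011
popcount(2003) = number of 1-bits in 11111010011 = 8
A col c satisfies (2003 AND c) == c iff every set bit of c is also set in 2003; each of the 8 set bits of 2003 can independently be on or off in c.
count = 2^8 = 256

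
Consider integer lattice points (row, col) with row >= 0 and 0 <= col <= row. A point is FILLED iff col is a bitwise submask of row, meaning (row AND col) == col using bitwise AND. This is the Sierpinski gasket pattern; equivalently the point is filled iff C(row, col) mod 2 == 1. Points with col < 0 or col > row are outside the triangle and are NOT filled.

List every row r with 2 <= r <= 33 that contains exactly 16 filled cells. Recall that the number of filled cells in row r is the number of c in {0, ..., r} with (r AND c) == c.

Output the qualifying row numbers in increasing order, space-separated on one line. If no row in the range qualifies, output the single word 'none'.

Row r has 2^popcount(r) filled cells, so we need popcount(r) = log2(16) = 4.
Scan r = 2..33 and keep those with exactly 4 one-bits:
r=2=10 popcount=1 -> skip
r=3=11 popcount=2 -> skip
r=4=100 popcount=1 -> skip
r=5=101 popcount=2 -> skip
r=6=110 popcount=2 -> skip
r=7=111 popcount=3 -> skip
r=8=1000 popcount=1 -> skip
r=9=1001 popcount=2 -> skip
r=10=1010 popcount=2 -> skip
r=11=1011 popcount=3 -> skip
r=12=1100 popcount=2 -> skip
r=13=1101 popcount=3 -> skip
r=14=1110 popcount=3 -> skip
r=15=1111 popcount=4 -> KEEP
r=16=10000 popcount=1 -> skip
r=17=10001 popcount=2 -> skip
r=18=10010 popcount=2 -> skip
r=19=10011 popcount=3 -> skip
r=20=10100 popcount=2 -> skip
r=21=10101 popcount=3 -> skip
r=22=10110 popcount=3 -> skip
r=23=10111 popcount=4 -> KEEP
r=24=11000 popcount=2 -> skip
r=25=11001 popcount=3 -> skip
r=26=11010 popcount=3 -> skip
r=27=11011 popcount=4 -> KEEP
r=28=11100 popcount=3 -> skip
r=29=11101 popcount=4 -> KEEP
r=30=11110 popcount=4 -> KEEP
r=31=11111 popcount=5 -> skip
r=32=100000 popcount=1 -> skip
r=33=100001 popcount=2 -> skip
Kept rows: 15 23 27 29 30

Answer: 15 23 27 29 30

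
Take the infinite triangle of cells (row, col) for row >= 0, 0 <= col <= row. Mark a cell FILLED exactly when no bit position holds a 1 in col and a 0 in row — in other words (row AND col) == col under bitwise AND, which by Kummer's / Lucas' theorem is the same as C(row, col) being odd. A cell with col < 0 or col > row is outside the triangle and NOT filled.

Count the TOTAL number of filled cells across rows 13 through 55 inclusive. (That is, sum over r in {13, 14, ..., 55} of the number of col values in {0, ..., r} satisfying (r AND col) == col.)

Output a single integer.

r13=1101 pc3: +8 =8
r14=1110 pc3: +8 =16
r15=1111 pc4: +16 =32
r16=10000 pc1: +2 =34
r17=10001 pc2: +4 =38
r18=10010 pc2: +4 =42
r19=10011 pc3: +8 =50
r20=10100 pc2: +4 =54
r21=10101 pc3: +8 =62
r22=10110 pc3: +8 =70
r23=10111 pc4: +16 =86
r24=11000 pc2: +4 =90
r25=11001 pc3: +8 =98
r26=11010 pc3: +8 =106
r27=11011 pc4: +16 =122
r28=11100 pc3: +8 =130
r29=11101 pc4: +16 =146
r30=11110 pc4: +16 =162
r31=11111 pc5: +32 =194
r32=100000 pc1: +2 =196
r33=100001 pc2: +4 =200
r34=100010 pc2: +4 =204
r35=100011 pc3: +8 =212
r36=100100 pc2: +4 =216
r37=100101 pc3: +8 =224
r38=100110 pc3: +8 =232
r39=100111 pc4: +16 =248
r40=101000 pc2: +4 =252
r41=101001 pc3: +8 =260
r42=101010 pc3: +8 =268
r43=101011 pc4: +16 =284
r44=101100 pc3: +8 =292
r45=101101 pc4: +16 =308
r46=101110 pc4: +16 =324
r47=101111 pc5: +32 =356
r48=110000 pc2: +4 =360
r49=110001 pc3: +8 =368
r50=110010 pc3: +8 =376
r51=110011 pc4: +16 =392
r52=110100 pc3: +8 =400
r53=110101 pc4: +16 =416
r54=110110 pc4: +16 =432
r55=110111 pc5: +32 =464

Answer: 464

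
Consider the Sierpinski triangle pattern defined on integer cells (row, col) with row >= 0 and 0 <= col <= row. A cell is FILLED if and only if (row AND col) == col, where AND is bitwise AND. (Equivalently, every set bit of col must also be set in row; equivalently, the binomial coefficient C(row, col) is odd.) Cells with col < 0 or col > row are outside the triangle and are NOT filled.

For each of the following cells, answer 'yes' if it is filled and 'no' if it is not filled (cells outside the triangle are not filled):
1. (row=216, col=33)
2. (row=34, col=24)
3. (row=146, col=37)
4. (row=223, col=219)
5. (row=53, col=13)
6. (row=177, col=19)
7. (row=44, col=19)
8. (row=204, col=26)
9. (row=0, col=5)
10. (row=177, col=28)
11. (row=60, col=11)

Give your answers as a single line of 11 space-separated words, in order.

(216,33): row=0b11011000, col=0b100001, row AND col = 0b0 = 0; 0 != 33 -> empty
(34,24): row=0b100010, col=0b11000, row AND col = 0b0 = 0; 0 != 24 -> empty
(146,37): row=0b10010010, col=0b100101, row AND col = 0b0 = 0; 0 != 37 -> empty
(223,219): row=0b11011111, col=0b11011011, row AND col = 0b11011011 = 219; 219 == 219 -> filled
(53,13): row=0b110101, col=0b1101, row AND col = 0b101 = 5; 5 != 13 -> empty
(177,19): row=0b10110001, col=0b10011, row AND col = 0b10001 = 17; 17 != 19 -> empty
(44,19): row=0b101100, col=0b10011, row AND col = 0b0 = 0; 0 != 19 -> empty
(204,26): row=0b11001100, col=0b11010, row AND col = 0b1000 = 8; 8 != 26 -> empty
(0,5): col outside [0, 0] -> not filled
(177,28): row=0b10110001, col=0b11100, row AND col = 0b10000 = 16; 16 != 28 -> empty
(60,11): row=0b111100, col=0b1011, row AND col = 0b1000 = 8; 8 != 11 -> empty

Answer: no no no yes no no no no no no no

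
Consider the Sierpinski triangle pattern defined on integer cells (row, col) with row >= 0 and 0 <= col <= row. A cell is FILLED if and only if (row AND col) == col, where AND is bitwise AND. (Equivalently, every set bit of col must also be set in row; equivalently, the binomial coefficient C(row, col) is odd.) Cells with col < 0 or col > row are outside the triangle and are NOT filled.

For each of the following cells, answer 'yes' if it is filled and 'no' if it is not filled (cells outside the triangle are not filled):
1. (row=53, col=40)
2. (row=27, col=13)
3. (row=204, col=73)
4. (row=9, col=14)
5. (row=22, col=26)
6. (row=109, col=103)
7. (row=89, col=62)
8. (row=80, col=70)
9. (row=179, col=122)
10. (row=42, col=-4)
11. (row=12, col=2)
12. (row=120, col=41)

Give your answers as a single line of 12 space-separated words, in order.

(53,40): row=0b110101, col=0b101000, row AND col = 0b100000 = 32; 32 != 40 -> empty
(27,13): row=0b11011, col=0b1101, row AND col = 0b1001 = 9; 9 != 13 -> empty
(204,73): row=0b11001100, col=0b1001001, row AND col = 0b1001000 = 72; 72 != 73 -> empty
(9,14): col outside [0, 9] -> not filled
(22,26): col outside [0, 22] -> not filled
(109,103): row=0b1101101, col=0b1100111, row AND col = 0b1100101 = 101; 101 != 103 -> empty
(89,62): row=0b1011001, col=0b111110, row AND col = 0b11000 = 24; 24 != 62 -> empty
(80,70): row=0b1010000, col=0b1000110, row AND col = 0b1000000 = 64; 64 != 70 -> empty
(179,122): row=0b10110011, col=0b1111010, row AND col = 0b110010 = 50; 50 != 122 -> empty
(42,-4): col outside [0, 42] -> not filled
(12,2): row=0b1100, col=0b10, row AND col = 0b0 = 0; 0 != 2 -> empty
(120,41): row=0b1111000, col=0b101001, row AND col = 0b101000 = 40; 40 != 41 -> empty

Answer: no no no no no no no no no no no no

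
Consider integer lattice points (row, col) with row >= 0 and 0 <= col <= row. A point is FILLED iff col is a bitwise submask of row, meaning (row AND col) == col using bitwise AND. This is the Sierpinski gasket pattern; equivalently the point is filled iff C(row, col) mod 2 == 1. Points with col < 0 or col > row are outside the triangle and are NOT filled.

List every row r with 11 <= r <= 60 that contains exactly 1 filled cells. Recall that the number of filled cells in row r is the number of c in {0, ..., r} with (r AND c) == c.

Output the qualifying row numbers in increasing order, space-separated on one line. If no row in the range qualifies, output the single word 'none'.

Row r has 2^popcount(r) filled cells, so we need popcount(r) = log2(1) = 0.
Scan r = 11..60 and keep those with exactly 0 one-bits:
r=11=1011 popcount=3 -> skip
r=12=1100 popcount=2 -> skip
r=13=1101 popcount=3 -> skip
r=14=1110 popcount=3 -> skip
r=15=1111 popcount=4 -> skip
r=16=10000 popcount=1 -> skip
r=17=10001 popcount=2 -> skip
r=18=10010 popcount=2 -> skip
r=19=10011 popcount=3 -> skip
r=20=10100 popcount=2 -> skip
r=21=10101 popcount=3 -> skip
r=22=10110 popcount=3 -> skip
r=23=10111 popcount=4 -> skip
r=24=11000 popcount=2 -> skip
r=25=11001 popcount=3 -> skip
r=26=11010 popcount=3 -> skip
r=27=11011 popcount=4 -> skip
r=28=11100 popcount=3 -> skip
r=29=11101 popcount=4 -> skip
r=30=11110 popcount=4 -> skip
r=31=11111 popcount=5 -> skip
r=32=100000 popcount=1 -> skip
r=33=100001 popcount=2 -> skip
r=34=100010 popcount=2 -> skip
r=35=100011 popcount=3 -> skip
r=36=100100 popcount=2 -> skip
r=37=100101 popcount=3 -> skip
r=38=100110 popcount=3 -> skip
r=39=100111 popcount=4 -> skip
r=40=101000 popcount=2 -> skip
r=41=101001 popcount=3 -> skip
r=42=101010 popcount=3 -> skip
r=43=101011 popcount=4 -> skip
r=44=101100 popcount=3 -> skip
r=45=101101 popcount=4 -> skip
r=46=101110 popcount=4 -> skip
r=47=101111 popcount=5 -> skip
r=48=110000 popcount=2 -> skip
r=49=110001 popcount=3 -> skip
r=50=110010 popcount=3 -> skip
r=51=110011 popcount=4 -> skip
r=52=110100 popcount=3 -> skip
r=53=110101 popcount=4 -> skip
r=54=110110 popcount=4 -> skip
r=55=110111 popcount=5 -> skip
r=56=111000 popcount=3 -> skip
r=57=111001 popcount=4 -> skip
r=58=111010 popcount=4 -> skip
r=59=111011 popcount=5 -> skip
r=60=111100 popcount=4 -> skip
Kept rows: none

Answer: none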